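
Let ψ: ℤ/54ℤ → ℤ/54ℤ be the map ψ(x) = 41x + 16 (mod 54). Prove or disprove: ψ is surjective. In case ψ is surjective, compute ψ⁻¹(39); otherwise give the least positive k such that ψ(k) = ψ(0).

19

By definition, surjectivity means every element of the codomain has a preimage under ψ.
Since gcd(41, 54) = 1, 41 is invertible modulo 54. Euclid's algorithm: 54 = 1·41 + 13, 41 = 3·13 + 2, 13 = 6·2 + 1; back-substituting gives 1 = 29·41 − 22·54, so 41⁻¹ ≡ 29 (mod 54).
Then y ↦ 29(y − 16) is a two-sided inverse to ψ, so every y ∈ ℤ/54ℤ has a preimage.
Therefore ψ is surjective.
Since ψ is surjective, we find ψ⁻¹(39): we need 41x ≡ 39 − 16 ≡ 23 (mod 54). Using 41⁻¹ = 29: x ≡ 29·23 = 667 = 12·54 + 19, so x = 19.
Check: ψ(19) = 41·19 + 16 = 795 = 14·54 + 39 ≡ 39 (mod 54).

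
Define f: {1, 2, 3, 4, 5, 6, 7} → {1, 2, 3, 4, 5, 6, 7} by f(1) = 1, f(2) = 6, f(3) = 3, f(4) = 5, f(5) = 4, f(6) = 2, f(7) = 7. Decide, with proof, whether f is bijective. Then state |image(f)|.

The values 1, 6, 3, 5, 4, 2, 7 are a permutation of {1, 2, 3, 4, 5, 6, 7}: each element appears exactly once.
So f is injective and surjective, hence bijective.
The image of f is {1, 2, 3, 4, 5, 6, 7}, which has 7 elements.

7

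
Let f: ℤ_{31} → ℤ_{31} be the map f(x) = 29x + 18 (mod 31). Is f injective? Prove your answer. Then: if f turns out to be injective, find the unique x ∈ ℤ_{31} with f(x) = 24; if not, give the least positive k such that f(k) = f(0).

28

If f(a) = f(b), then 29a ≡ 29b (mod 31). Because gcd(29, 31) = 1, we may cancel 29 to get a ≡ b (mod 31).
Hence f is injective.
We now compute 29⁻¹ mod 31 explicitly. Euclid's algorithm: 31 = 1·29 + 2, 29 = 14·2 + 1; back-substituting gives 1 = 15·29 − 14·31, so 29⁻¹ ≡ 15 (mod 31).
Since f is injective, we compute f⁻¹(24): solve 29x + 18 ≡ 24 (mod 31), i.e. 29x ≡ 6 (mod 31).
Multiplying by 29⁻¹ = 15 gives x ≡ 15·6 = 90 = 2·31 + 28 ≡ 28 (mod 31).
Check: f(28) = 29·28 + 18 = 830 = 26·31 + 24 ≡ 24 (mod 31).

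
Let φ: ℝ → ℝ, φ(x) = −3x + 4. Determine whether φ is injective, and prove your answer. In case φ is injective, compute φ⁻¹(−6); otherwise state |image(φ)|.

10/3

Recall that φ is injective if φ(x_1) = φ(x_2) implies x_1 = x_2.
Suppose φ(x_1) = φ(x_2). Then −3x_1 + 4 = −3x_2 + 4, so −3x_1 = −3x_2, hence x_1 = x_2.
So φ is injective.
Since φ is injective, we compute φ⁻¹(−6) = (−6 − 4)/(−3) = 10/3.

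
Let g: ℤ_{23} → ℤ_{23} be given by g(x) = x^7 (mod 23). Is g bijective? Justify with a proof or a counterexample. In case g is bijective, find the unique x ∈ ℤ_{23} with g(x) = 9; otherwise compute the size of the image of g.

13

Since 23 is prime, the nonzero elements of ℤ_{23} form a cyclic group of order 22.
As gcd(7, 22) = 1, raising to the 7th power is a bijection on this group: if a^7 ≡ b^7 then (ab^{−1})^7 = 1, and the only element of order dividing gcd(7, 22) = 1 is 1, so a = b.
With g(0) = 0 this makes g injective on all of ℤ_{23}, hence bijective (finite equal-size domain and codomain). In particular g is bijective.
Since g is bijective, we find the preimage of 9. The inverse of x ↦ x^7 on (ℤ_{23})^× is x ↦ x^19, because 7·19 = 133 = 6·22 + 1 ≡ 1 (mod 22) and x^{22} = 1 for x ≠ 0 (Fermat). So g⁻¹(9) = 9^19 mod 23.
Repeated squaring mod 23: 9^1 ≡ 9, 9^2 ≡ 9² = 81 ≡ 12, 9^4 ≡ 12² = 144 ≡ 6, 9^8 ≡ 6² = 36 ≡ 13, 9^16 ≡ 13² = 169 ≡ 8. Since 19 = 16 + 2 + 1, 9^19 ≡ 8·12·9: 8·12 = 96 ≡ 4, then 4·9 = 36 ≡ 13. So 9^19 ≡ 13 (mod 23).
Hence g⁻¹(9) = 13.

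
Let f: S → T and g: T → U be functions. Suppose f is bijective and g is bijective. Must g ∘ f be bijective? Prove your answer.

Injectivity: if g(f(a)) = g(f(b)) then f(a) = f(b) (g injective) so a = b (f injective).
Surjectivity: for c ∈ U pick b with g(b) = c, then a with f(a) = b; then (g ∘ f)(a) = c.
Thus g ∘ f is bijective.

bijective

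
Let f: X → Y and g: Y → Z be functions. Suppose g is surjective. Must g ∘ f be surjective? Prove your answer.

No. Take X = {0}, Y = Z = {0, 1}, f(0) = 0, and g = identity (surjective).
Then (g ∘ f)(0) = 0, and 1 ∈ Z has no preimage under g ∘ f, so g ∘ f is not surjective.

not surjective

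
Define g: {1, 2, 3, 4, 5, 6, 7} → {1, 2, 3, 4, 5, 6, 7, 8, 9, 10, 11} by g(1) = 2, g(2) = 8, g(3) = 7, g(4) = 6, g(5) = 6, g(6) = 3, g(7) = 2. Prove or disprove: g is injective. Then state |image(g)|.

g(4) = 6 = g(5) with 4 ≠ 5, so g is not injective.
The image of g is {2, 3, 6, 7, 8}, which has 5 elements.

5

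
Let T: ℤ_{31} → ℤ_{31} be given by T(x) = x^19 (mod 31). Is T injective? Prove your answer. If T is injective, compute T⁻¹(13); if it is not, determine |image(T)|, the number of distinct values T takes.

21

Since 31 is prime, the nonzero elements of ℤ_{31} form a cyclic group of order 30.
As gcd(19, 30) = 1, raising to the 19th power is a bijection on this group: if x_1^19 ≡ x_2^19 then (x_1x_2^{−1})^19 = 1, and the only element of order dividing gcd(19, 30) = 1 is 1, so x_1 = x_2.
With T(0) = 0 this makes T injective on all of ℤ_{31}, hence bijective (finite equal-size domain and codomain). In particular T is injective.
Since T is injective, we find the preimage of 13. The inverse of x ↦ x^19 on (ℤ_{31})^× is x ↦ x^19, because 19·19 = 361 = 12·30 + 1 ≡ 1 (mod 30) and x^{30} = 1 for x ≠ 0 (Fermat). So T⁻¹(13) = 13^19 mod 31.
Repeated squaring mod 31: 13^1 ≡ 13, 13^2 ≡ 13² = 169 ≡ 14, 13^4 ≡ 14² = 196 ≡ 10, 13^8 ≡ 10² = 100 ≡ 7, 13^16 ≡ 7² = 49 ≡ 18. Since 19 = 16 + 2 + 1, 13^19 ≡ 18·14·13: 18·14 = 252 ≡ 4, then 4·13 = 52 ≡ 21. So 13^19 ≡ 21 (mod 31).
Hence T⁻¹(13) = 21.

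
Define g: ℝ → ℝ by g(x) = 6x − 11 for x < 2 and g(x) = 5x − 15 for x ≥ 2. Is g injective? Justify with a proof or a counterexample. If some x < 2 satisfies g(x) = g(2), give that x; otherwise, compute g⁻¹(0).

1

Both pieces are strictly increasing (slopes 6 and 5), so each is injective on its own interval.
The left piece maps (−∞, 2) onto (−∞, 1); the right piece maps [2, ∞) onto [−5, ∞).
These images overlap. In particular g(2) = −5 (right piece), and solving 6x − 11 = −5 on the left piece gives x = 1 < 2.
So g(1) = g(2) with 1 ≠ 2, and g is not injective. This x = 1 is the requested value below 2.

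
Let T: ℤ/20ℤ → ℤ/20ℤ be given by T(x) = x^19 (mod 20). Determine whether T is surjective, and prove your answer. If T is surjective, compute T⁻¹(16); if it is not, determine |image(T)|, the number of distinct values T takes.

T(0) = 0^19 = 0.
T(10): Repeated squaring mod 20: 10^1 ≡ 10, 10^2 ≡ 10² = 100 ≡ 0, 10^4 ≡ 0² = 0, 10^8 ≡ 0² = 0, 10^16 ≡ 0² = 0. Since 19 = 16 + 2 + 1, 10^19 ≡ 0·0·10: 0·0 = 0, then 0·10 = 0. So 10^19 ≡ 0 (mod 20).
So T(0) = T(10) = 0 while 0 ≠ 10, hence T is not injective.
A non-injective map from the 20-element set ℤ/20ℤ to itself takes at most 19 distinct values, so it cannot be surjective. Therefore T is not surjective.
Since T is not surjective, we determine |image(T)|. Computing x^19 mod 20 for each x (by repeated squaring, reducing mod 20 at every step), the values T(0), T(1), …, T(19) are: 0, 1, 8, 7, 4, 5, 16, 3, 12, 9, 0, 11, 8, 17, 4, 15, 16, 13, 12, 19.
The distinct values are {0, 1, 3, 4, 5, 7, 8, 9, 11, 12, 13, 15, 16, 17, 19}; there are 15 of them.

15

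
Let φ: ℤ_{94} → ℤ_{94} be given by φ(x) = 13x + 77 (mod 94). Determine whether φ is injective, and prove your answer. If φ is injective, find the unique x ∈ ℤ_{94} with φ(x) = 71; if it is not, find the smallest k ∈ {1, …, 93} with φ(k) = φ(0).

Recall that φ is injective when φ(u) = φ(v) forces u = v.
If φ(u) = φ(v), then 13u ≡ 13v (mod 94). Because gcd(13, 94) = 1, we may cancel 13 to get u ≡ v (mod 94).
Thus φ is injective.
We now compute 13⁻¹ mod 94 explicitly. Euclid's algorithm: 94 = 7·13 + 3, 13 = 4·3 + 1; back-substituting gives 1 = 29·13 − 4·94, so 13⁻¹ ≡ 29 (mod 94).
Since φ is injective, we find φ⁻¹(71): we need 13x ≡ 71 − 77 ≡ 88 (mod 94). Using 13⁻¹ = 29: x ≡ 29·88 = 2552 = 27·94 + 14, so x = 14.
Check: φ(14) = 13·14 + 77 = 259 = 2·94 + 71 ≡ 71 (mod 94).

14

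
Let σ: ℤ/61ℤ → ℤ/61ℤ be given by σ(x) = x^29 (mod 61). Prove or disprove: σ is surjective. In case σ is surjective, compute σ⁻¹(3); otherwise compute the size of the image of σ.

41

Since 61 is prime, the nonzero elements of ℤ/61ℤ form a cyclic group of order 60.
As gcd(29, 60) = 1, raising to the 29th power is a bijection on this group: if u^29 ≡ v^29 then (uv^{−1})^29 = 1, and the only element of order dividing gcd(29, 60) = 1 is 1, so u = v.
With σ(0) = 0 this makes σ injective on all of ℤ/61ℤ, hence bijective (finite equal-size domain and codomain). In particular σ is surjective.
Since σ is surjective, we find the preimage of 3. The inverse of x ↦ x^29 on (ℤ/61ℤ)^× is x ↦ x^29, because 29·29 = 841 = 14·60 + 1 ≡ 1 (mod 60) and x^{60} = 1 for x ≠ 0 (Fermat). So σ⁻¹(3) = 3^29 mod 61.
Repeated squaring mod 61: 3^1 ≡ 3, 3^2 ≡ 3² = 9, 3^4 ≡ 9² = 81 ≡ 20, 3^8 ≡ 20² = 400 ≡ 34, 3^16 ≡ 34² = 1156 ≡ 58. Since 29 = 16 + 8 + 4 + 1, 3^29 ≡ 58·34·20·3: 58·34 = 1972 ≡ 20, then 20·20 = 400 ≡ 34, then 34·3 = 102 ≡ 41. So 3^29 ≡ 41 (mod 61).
Hence σ⁻¹(3) = 41.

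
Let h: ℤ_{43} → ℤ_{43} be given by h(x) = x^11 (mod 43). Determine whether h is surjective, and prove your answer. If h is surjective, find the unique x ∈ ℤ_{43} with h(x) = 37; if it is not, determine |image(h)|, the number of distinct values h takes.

7

Since 43 is prime, the nonzero elements of ℤ_{43} form a cyclic group of order 42.
As gcd(11, 42) = 1, raising to the 11th power is a bijection on this group: if u^11 ≡ v^11 then (uv^{−1})^11 = 1, and the only element of order dividing gcd(11, 42) = 1 is 1, so u = v.
With h(0) = 0 this makes h injective on all of ℤ_{43}, hence bijective (finite equal-size domain and codomain). In particular h is surjective.
Since h is surjective, we find the preimage of 37. The inverse of x ↦ x^11 on (ℤ_{43})^× is x ↦ x^23, because 11·23 = 253 = 6·42 + 1 ≡ 1 (mod 42) and x^{42} = 1 for x ≠ 0 (Fermat). So h⁻¹(37) = 37^23 mod 43.
Repeated squaring mod 43: 37^1 ≡ 37, 37^2 ≡ 37² = 1369 ≡ 36, 37^4 ≡ 36² = 1296 ≡ 6, 37^8 ≡ 6² = 36, 37^16 ≡ 36² = 1296 ≡ 6. Since 23 = 16 + 4 + 2 + 1, 37^23 ≡ 6·6·36·37: 6·6 = 36, then 36·36 = 1296 ≡ 6, then 6·37 = 222 ≡ 7. So 37^23 ≡ 7 (mod 43).
Hence h⁻¹(37) = 7.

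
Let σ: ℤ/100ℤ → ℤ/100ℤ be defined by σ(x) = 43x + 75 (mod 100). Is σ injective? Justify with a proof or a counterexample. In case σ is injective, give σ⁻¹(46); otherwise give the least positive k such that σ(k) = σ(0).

Suppose σ(u) = σ(v) in ℤ/100ℤ. Then 43u + 75 ≡ 43v + 75 (mod 100), thus 43(u − v) ≡ 0 (mod 100).
Since gcd(43, 100) = 1, 43 is invertible modulo 100, thus u − v ≡ 0 (mod 100), i.e. u = v.
So σ is injective.
We now compute 43⁻¹ mod 100 explicitly. Euclid's algorithm: 100 = 2·43 + 14, 43 = 3·14 + 1; back-substituting gives 1 = 7·43 − 3·100, so 43⁻¹ ≡ 7 (mod 100).
Since σ is injective, we find σ⁻¹(46): we need 43x ≡ 46 − 75 ≡ 71 (mod 100). Using 43⁻¹ = 7: x ≡ 7·71 = 497 = 4·100 + 97, so x = 97.
Check: σ(97) = 43·97 + 75 = 4246 = 42·100 + 46 ≡ 46 (mod 100).

97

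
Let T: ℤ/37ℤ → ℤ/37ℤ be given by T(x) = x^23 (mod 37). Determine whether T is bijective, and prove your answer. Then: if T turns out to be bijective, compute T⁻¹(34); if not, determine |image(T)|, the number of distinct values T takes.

9

Since 37 is prime, the nonzero elements of ℤ/37ℤ form a cyclic group of order 36.
As gcd(23, 36) = 1, raising to the 23rd power is a bijection on this group: if a^23 ≡ b^23 then (ab^{−1})^23 = 1, and the only element of order dividing gcd(23, 36) = 1 is 1, so a = b.
With T(0) = 0 this makes T injective on all of ℤ/37ℤ, hence bijective (finite equal-size domain and codomain). In particular T is bijective.
Since T is bijective, we find the preimage of 34. The inverse of x ↦ x^23 on (ℤ/37ℤ)^× is x ↦ x^11, because 23·11 = 253 = 7·36 + 1 ≡ 1 (mod 36) and x^{36} = 1 for x ≠ 0 (Fermat). So T⁻¹(34) = 34^11 mod 37.
Repeated squaring mod 37: 34^1 ≡ 34, 34^2 ≡ 34² = 1156 ≡ 9, 34^4 ≡ 9² = 81 ≡ 7, 34^8 ≡ 7² = 49 ≡ 12. Since 11 = 8 + 2 + 1, 34^11 ≡ 12·9·34: 12·9 = 108 ≡ 34, then 34·34 = 1156 ≡ 9. So 34^11 ≡ 9 (mod 37).
Hence T⁻¹(34) = 9.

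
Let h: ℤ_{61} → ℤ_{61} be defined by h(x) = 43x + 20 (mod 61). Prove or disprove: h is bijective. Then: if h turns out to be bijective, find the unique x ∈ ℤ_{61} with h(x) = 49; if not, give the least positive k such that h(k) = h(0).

56

Suppose h(a) = h(b) in ℤ_{61}. Then 43a + 20 ≡ 43b + 20 (mod 61), so 43(a − b) ≡ 0 (mod 61).
Since gcd(43, 61) = 1, 43 is invertible modulo 61, thus a − b ≡ 0 (mod 61), i.e. a = b.
We now compute 43⁻¹ mod 61 explicitly. Euclid's algorithm: 61 = 1·43 + 18, 43 = 2·18 + 7, 18 = 2·7 + 4, 7 = 1·4 + 3, 4 = 1·3 + 1; back-substituting gives 1 = 44·43 − 31·61, so 43⁻¹ ≡ 44 (mod 61).
For any y ∈ ℤ_{61}, x = 44(y − 20) mod 61 satisfies h(x) = 43·44(y − 20) + 20 ≡ y (since 43·44 ≡ 1 mod 61). So every y has a preimage.
So h is bijective.
Since h is bijective, we compute h⁻¹(49): solve 43x + 20 ≡ 49 (mod 61), i.e. 43x ≡ 29 (mod 61).
Multiplying by 43⁻¹ = 44 gives x ≡ 44·29 = 1276 = 20·61 + 56 ≡ 56 (mod 61).
Check: h(56) = 43·56 + 20 = 2428 = 39·61 + 49 ≡ 49 (mod 61).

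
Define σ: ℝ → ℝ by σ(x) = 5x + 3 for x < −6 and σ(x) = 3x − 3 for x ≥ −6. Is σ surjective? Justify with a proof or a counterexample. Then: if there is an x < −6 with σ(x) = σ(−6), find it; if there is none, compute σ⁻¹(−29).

Both pieces are strictly increasing (slopes 5 and 3), so each is injective on its own interval.
The left piece maps (−∞, −6) onto (−∞, −27); the right piece maps [−6, ∞) onto [−21, ∞).
The union (−∞, −27) ∪ [−21, ∞) omits the interval between −27 and −21; in particular −27 has no preimage. So σ is not surjective.
Because the two images are disjoint, no x < −6 has σ(x) = σ(−6), so we compute σ⁻¹(−29): −29 lies in (−∞, −27), so solve 5x + 3 = −29: x = (−29 − 3)/5 = −32/5.

-32/5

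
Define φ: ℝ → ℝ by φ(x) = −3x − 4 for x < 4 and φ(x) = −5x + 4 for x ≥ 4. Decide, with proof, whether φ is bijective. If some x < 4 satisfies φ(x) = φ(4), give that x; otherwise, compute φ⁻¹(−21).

5

Both pieces are strictly decreasing (slopes −3 and −5), so each is injective on its own interval.
The left piece maps (−∞, 4) onto (−16, ∞); the right piece maps [4, ∞) onto (−∞, −16].
Since −16 = −16, the images partition ℝ: φ is injective and surjective, hence bijective.
Because the two images are disjoint, no x < 4 has φ(x) = φ(4), so we compute φ⁻¹(−21): −21 lies in (−∞, −16], so solve −5x + 4 = −21: x = (−21 − 4)/(−5) = 5.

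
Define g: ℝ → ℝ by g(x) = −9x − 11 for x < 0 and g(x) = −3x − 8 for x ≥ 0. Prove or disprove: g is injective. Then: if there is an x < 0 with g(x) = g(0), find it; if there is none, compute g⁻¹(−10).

-1/3

Both pieces are strictly decreasing (slopes −9 and −3), so each is injective on its own interval.
The left piece maps (−∞, 0) onto (−11, ∞); the right piece maps [0, ∞) onto (−∞, −8].
These images overlap. In particular g(0) = −8 (right piece), and solving −9x − 11 = −8 on the left piece gives x = −1/3 < 0.
So g(−1/3) = g(0) with −1/3 ≠ 0, and g is not injective. This x = −1/3 is the requested value below 0.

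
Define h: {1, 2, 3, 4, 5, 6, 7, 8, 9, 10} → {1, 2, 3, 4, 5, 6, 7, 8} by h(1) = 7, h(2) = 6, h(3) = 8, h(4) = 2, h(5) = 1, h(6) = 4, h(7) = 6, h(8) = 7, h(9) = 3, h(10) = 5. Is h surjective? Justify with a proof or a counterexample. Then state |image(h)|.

8

Every element of the codomain has a preimage: 1 = h(5), 2 = h(4), 3 = h(9), 4 = h(6), 5 = h(10), 6 = h(2), 7 = h(1), 8 = h(3).
Therefore h is surjective.
The image of h is {1, 2, 3, 4, 5, 6, 7, 8}, which has 8 elements.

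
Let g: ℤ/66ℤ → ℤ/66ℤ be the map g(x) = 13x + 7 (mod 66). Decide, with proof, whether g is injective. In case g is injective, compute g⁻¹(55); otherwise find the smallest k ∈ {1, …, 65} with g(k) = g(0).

24

Suppose g(u) = g(v) in ℤ/66ℤ. Then 13u + 7 ≡ 13v + 7 (mod 66), therefore 13(u − v) ≡ 0 (mod 66).
Since gcd(13, 66) = 1, 13 is invertible modulo 66, therefore u − v ≡ 0 (mod 66), i.e. u = v.
So g is injective.
We now compute 13⁻¹ mod 66 explicitly. Euclid's algorithm: 66 = 5·13 + 1; back-substituting gives 1 = 61·13 − 12·66, so 13⁻¹ ≡ 61 (mod 66).
Since g is injective, we compute g⁻¹(55): solve 13x + 7 ≡ 55 (mod 66), i.e. 13x ≡ 48 (mod 66).
Multiplying by 13⁻¹ = 61 gives x ≡ 61·48 = 2928 = 44·66 + 24 ≡ 24 (mod 66).
Check: g(24) = 13·24 + 7 = 319 = 4·66 + 55 ≡ 55 (mod 66).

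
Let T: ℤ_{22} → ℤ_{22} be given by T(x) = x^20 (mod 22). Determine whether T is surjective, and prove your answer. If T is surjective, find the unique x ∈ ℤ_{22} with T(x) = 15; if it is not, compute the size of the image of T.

T(1) = 1^20 = 1.
T(3): Repeated squaring mod 22: 3^1 ≡ 3, 3^2 ≡ 3² = 9, 3^4 ≡ 9² = 81 ≡ 15, 3^8 ≡ 15² = 225 ≡ 5, 3^16 ≡ 5² = 25 ≡ 3. Since 20 = 16 + 4, 3^20 ≡ 3·15: 3·15 = 45 ≡ 1. So 3^20 ≡ 1 (mod 22).
So T(1) = T(3) = 1 while 1 ≠ 3, hence T is not injective.
A non-injective map from the 22-element set ℤ_{22} to itself takes at most 21 distinct values, so it cannot be surjective. Hence T is not surjective.
Since T is not surjective, we determine |image(T)|. Computing x^20 mod 22 for each x (by repeated squaring, reducing mod 22 at every step), the values T(0), T(1), …, T(21) are: 0, 1, 12, 1, 12, 1, 12, 1, 12, 1, 12, 11, 12, 1, 12, 1, 12, 1, 12, 1, 12, 1.
The distinct values are {0, 1, 11, 12}; there are 4 of them.

4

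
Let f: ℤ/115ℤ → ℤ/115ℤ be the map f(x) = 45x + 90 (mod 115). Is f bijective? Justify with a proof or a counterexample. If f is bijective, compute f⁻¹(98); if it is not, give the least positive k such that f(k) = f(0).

Recall that f is injective when f(s) = f(t) forces s = t.
We have gcd(45, 115) = 5 > 1. Taking s = 0 and t = 23: f(0) = 90 and f(23) = 45·23 + 90 = 1125 ≡ 90 (mod 115).
So f(0) = f(23) while 0 ≠ 23, thus f is not injective, hence not bijective.
Since f is not bijective, we find the least positive k with f(k) = f(0): this means 45k ≡ 0 (mod 115), i.e. 115 ∣ 45k. Since gcd(45, 115) = 5, dividing through by 5 this holds exactly when 23 ∣ 9k, and as gcd(9, 23) = 1, exactly when 23 ∣ k.
The smallest positive such k is 23.

23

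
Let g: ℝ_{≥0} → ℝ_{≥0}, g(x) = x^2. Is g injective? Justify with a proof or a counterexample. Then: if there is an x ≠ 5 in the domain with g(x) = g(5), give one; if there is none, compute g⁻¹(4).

2

On ℝ_{≥0}, x ↦ x^2 is strictly increasing, so g(u) = g(v) forces u = v. Hence g is injective.
Since x ↦ x^2 is strictly increasing on ℝ_{≥0}, it is injective there, so no x ≠ 5 in the domain has g(x) = g(5). We therefore compute g⁻¹(4) = 4^{1/2} = 2 (indeed 2^2 = 4).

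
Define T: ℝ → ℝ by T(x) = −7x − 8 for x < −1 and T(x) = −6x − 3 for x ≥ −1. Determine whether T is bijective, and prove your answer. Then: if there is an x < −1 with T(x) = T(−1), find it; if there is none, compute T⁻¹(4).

Both pieces are strictly decreasing (slopes −7 and −6), so each is injective on its own interval.
The left piece maps (−∞, −1) onto (−1, ∞); the right piece maps [−1, ∞) onto (−∞, 3].
These images overlap. In particular T(−1) = 3 (right piece), and solving −7x − 8 = 3 on the left piece gives x = −11/7 < −1.
So T(−11/7) = T(−1) with −11/7 ≠ −1, and T is not injective, hence not bijective. This x = −11/7 is the requested value below −1.

-11/7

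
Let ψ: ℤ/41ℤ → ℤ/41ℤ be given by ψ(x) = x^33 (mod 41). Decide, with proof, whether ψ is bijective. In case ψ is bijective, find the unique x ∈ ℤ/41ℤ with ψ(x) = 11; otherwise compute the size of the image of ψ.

28

Since 41 is prime, the nonzero elements of ℤ/41ℤ form a cyclic group of order 40.
As gcd(33, 40) = 1, raising to the 33rd power is a bijection on this group: if x_1^33 ≡ x_2^33 then (x_1x_2^{−1})^33 = 1, and the only element of order dividing gcd(33, 40) = 1 is 1, so x_1 = x_2.
With ψ(0) = 0 this makes ψ injective on all of ℤ/41ℤ, hence bijective (finite equal-size domain and codomain). In particular ψ is bijective.
Since ψ is bijective, we find the preimage of 11. The inverse of x ↦ x^33 on (ℤ/41ℤ)^× is x ↦ x^17, because 33·17 = 561 = 14·40 + 1 ≡ 1 (mod 40) and x^{40} = 1 for x ≠ 0 (Fermat). So ψ⁻¹(11) = 11^17 mod 41.
Repeated squaring mod 41: 11^1 ≡ 11, 11^2 ≡ 11² = 121 ≡ 39, 11^4 ≡ 39² = 1521 ≡ 4, 11^8 ≡ 4² = 16, 11^16 ≡ 16² = 256 ≡ 10. Since 17 = 16 + 1, 11^17 ≡ 10·11: 10·11 = 110 ≡ 28. So 11^17 ≡ 28 (mod 41).
Hence ψ⁻¹(11) = 28.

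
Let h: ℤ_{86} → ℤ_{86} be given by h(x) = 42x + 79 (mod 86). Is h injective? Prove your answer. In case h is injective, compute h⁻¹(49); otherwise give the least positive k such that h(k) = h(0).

By definition, h is injective when h(x_1) = h(x_2) forces x_1 = x_2.
We have gcd(42, 86) = 2 > 1. Taking x_1 = 0 and x_2 = 43: h(0) = 79 and h(43) = 42·43 + 79 = 1885 ≡ 79 (mod 86).
So h(0) = h(43) while 0 ≠ 43, therefore h is not injective.
Since h is not injective, we find the least positive k with h(k) = h(0): this means 42k ≡ 0 (mod 86), i.e. 86 ∣ 42k. Since gcd(42, 86) = 2, dividing through by 2 this holds exactly when 43 ∣ 21k, and as gcd(21, 43) = 1, exactly when 43 ∣ k.
The smallest positive such k is 43.

43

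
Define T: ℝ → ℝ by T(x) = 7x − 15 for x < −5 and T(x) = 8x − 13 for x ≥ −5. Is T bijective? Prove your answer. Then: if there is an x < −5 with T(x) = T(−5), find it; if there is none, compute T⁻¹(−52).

Both pieces are strictly increasing (slopes 7 and 8), so each is injective on its own interval.
The left piece maps (−∞, −5) onto (−∞, −50); the right piece maps [−5, ∞) onto [−53, ∞).
These images overlap. In particular T(−5) = −53 (right piece), and solving 7x − 15 = −53 on the left piece gives x = −38/7 < −5.
So T(−38/7) = T(−5) with −38/7 ≠ −5, and T is not injective, hence not bijective. This x = −38/7 is the requested value below −5.

-38/7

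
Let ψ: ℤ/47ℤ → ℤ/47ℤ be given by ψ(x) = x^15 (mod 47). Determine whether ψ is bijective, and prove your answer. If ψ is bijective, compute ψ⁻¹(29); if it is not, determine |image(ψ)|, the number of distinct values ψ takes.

35

Since 47 is prime, the nonzero elements of ℤ/47ℤ form a cyclic group of order 46.
As gcd(15, 46) = 1, raising to the 15th power is a bijection on this group: if s^15 ≡ t^15 then (st^{−1})^15 = 1, and the only element of order dividing gcd(15, 46) = 1 is 1, so s = t.
With ψ(0) = 0 this makes ψ injective on all of ℤ/47ℤ, hence bijective (finite equal-size domain and codomain). In particular ψ is bijective.
Since ψ is bijective, we find the preimage of 29. The inverse of x ↦ x^15 on (ℤ/47ℤ)^× is x ↦ x^43, because 15·43 = 645 = 14·46 + 1 ≡ 1 (mod 46) and x^{46} = 1 for x ≠ 0 (Fermat). So ψ⁻¹(29) = 29^43 mod 47.
Repeated squaring mod 47: 29^1 ≡ 29, 29^2 ≡ 29² = 841 ≡ 42, 29^4 ≡ 42² = 1764 ≡ 25, 29^8 ≡ 25² = 625 ≡ 14, 29^16 ≡ 14² = 196 ≡ 8, 29^32 ≡ 8² = 64 ≡ 17. Since 43 = 32 + 8 + 2 + 1, 29^43 ≡ 17·14·42·29: 17·14 = 238 ≡ 3, then 3·42 = 126 ≡ 32, then 32·29 = 928 ≡ 35. So 29^43 ≡ 35 (mod 47).
Hence ψ⁻¹(29) = 35.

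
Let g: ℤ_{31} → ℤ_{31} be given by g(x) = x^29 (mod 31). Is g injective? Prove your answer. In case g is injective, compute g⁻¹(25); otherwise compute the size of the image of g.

5

Since 31 is prime, the nonzero elements of ℤ_{31} form a cyclic group of order 30.
As gcd(29, 30) = 1, raising to the 29th power is a bijection on this group: if a^29 ≡ b^29 then (ab^{−1})^29 = 1, and the only element of order dividing gcd(29, 30) = 1 is 1, so a = b.
With g(0) = 0 this makes g injective on all of ℤ_{31}, hence bijective (finite equal-size domain and codomain). In particular g is injective.
Since g is injective, we find the preimage of 25. The inverse of x ↦ x^29 on (ℤ_{31})^× is x ↦ x^29, because 29·29 = 841 = 28·30 + 1 ≡ 1 (mod 30) and x^{30} = 1 for x ≠ 0 (Fermat). So g⁻¹(25) = 25^29 mod 31.
Repeated squaring mod 31: 25^1 ≡ 25, 25^2 ≡ 25² = 625 ≡ 5, 25^4 ≡ 5² = 25, 25^8 ≡ 25² = 625 ≡ 5, 25^16 ≡ 5² = 25. Since 29 = 16 + 8 + 4 + 1, 25^29 ≡ 25·5·25·25: 25·5 = 125 ≡ 1, then 1·25 = 25, then 25·25 = 625 ≡ 5. So 25^29 ≡ 5 (mod 31).
Hence g⁻¹(25) = 5.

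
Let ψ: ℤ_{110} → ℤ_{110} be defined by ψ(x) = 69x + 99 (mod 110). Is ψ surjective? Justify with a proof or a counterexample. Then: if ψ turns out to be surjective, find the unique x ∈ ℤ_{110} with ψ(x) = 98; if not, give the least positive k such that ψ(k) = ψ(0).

51

Recall that surjectivity means every element of the codomain has a preimage under ψ.
Since gcd(69, 110) = 1, 69 is invertible modulo 110. Euclid's algorithm: 110 = 1·69 + 41, 69 = 1·41 + 28, 41 = 1·28 + 13, 28 = 2·13 + 2, 13 = 6·2 + 1; back-substituting gives 1 = 59·69 − 37·110, so 69⁻¹ ≡ 59 (mod 110).
Then y ↦ 59(y − 99) is a two-sided inverse to ψ, so every y ∈ ℤ_{110} has a preimage.
Thus ψ is surjective.
Since ψ is surjective, we compute ψ⁻¹(98): solve 69x + 99 ≡ 98 (mod 110), i.e. 69x ≡ 109 (mod 110).
Multiplying by 69⁻¹ = 59 gives x ≡ 59·109 = 6431 = 58·110 + 51 ≡ 51 (mod 110).
Check: ψ(51) = 69·51 + 99 = 3618 = 32·110 + 98 ≡ 98 (mod 110).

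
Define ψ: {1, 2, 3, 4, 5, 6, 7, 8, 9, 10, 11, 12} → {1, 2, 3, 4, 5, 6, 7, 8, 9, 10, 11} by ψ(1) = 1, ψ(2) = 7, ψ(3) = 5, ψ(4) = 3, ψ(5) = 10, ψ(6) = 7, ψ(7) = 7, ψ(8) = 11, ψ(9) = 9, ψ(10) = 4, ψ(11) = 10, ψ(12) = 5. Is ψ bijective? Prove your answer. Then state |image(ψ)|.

ψ(2) = 7 = ψ(6) with 2 ≠ 6, so ψ is not injective, hence not bijective.
The image of ψ is {1, 3, 4, 5, 7, 9, 10, 11}, which has 8 elements.

8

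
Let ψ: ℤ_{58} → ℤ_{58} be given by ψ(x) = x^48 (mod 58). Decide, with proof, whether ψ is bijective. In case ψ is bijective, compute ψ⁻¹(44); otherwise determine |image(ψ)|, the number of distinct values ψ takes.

16

ψ(3): Repeated squaring mod 58: 3^1 ≡ 3, 3^2 ≡ 3² = 9, 3^4 ≡ 9² = 81 ≡ 23, 3^8 ≡ 23² = 529 ≡ 7, 3^16 ≡ 7² = 49, 3^32 ≡ 49² = 2401 ≡ 23. Since 48 = 32 + 16, 3^48 ≡ 23·49: 23·49 = 1127 ≡ 25. So 3^48 ≡ 25 (mod 58).
ψ(7): Repeated squaring mod 58: 7^1 ≡ 7, 7^2 ≡ 7² = 49, 7^4 ≡ 49² = 2401 ≡ 23, 7^8 ≡ 23² = 529 ≡ 7, 7^16 ≡ 7² = 49, 7^32 ≡ 49² = 2401 ≡ 23. Since 48 = 32 + 16, 7^48 ≡ 23·49: 23·49 = 1127 ≡ 25. So 7^48 ≡ 25 (mod 58).
So ψ(3) = ψ(7) = 25 while 3 ≠ 7, hence ψ is not injective, hence not bijective.
Since ψ is not bijective, we determine |image(ψ)|. Computing x^48 mod 58 for each x (by repeated squaring, reducing mod 58 at every step), the values ψ(0), ψ(1), …, ψ(57) are: 0, 1, 52, 25, 36, 23, 24, 25, 16, 45, 36, 49, 30, 49, 24, 53, 20, 1, 20, 7, 16, 45, 54, 53, 52, 7, 54, 23, 30, 29, 30, 23, 54, 7, 52, 53, 54, 45, 16, 7, 20, 1, 20, 53, 24, 49, 30, 49, 36, 45, 16, 25, 24, 23, 36, 25, 52, 1.
The distinct values are {0, 1, 7, 16, 20, 23, 24, 25, 29, 30, 36, 45, 49, 52, 53, 54}; there are 16 of them.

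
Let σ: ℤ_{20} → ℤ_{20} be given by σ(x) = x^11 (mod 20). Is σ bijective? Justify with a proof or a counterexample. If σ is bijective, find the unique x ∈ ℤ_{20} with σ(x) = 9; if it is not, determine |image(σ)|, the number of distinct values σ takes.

15

σ(0) = 0^11 = 0.
σ(10): Repeated squaring mod 20: 10^1 ≡ 10, 10^2 ≡ 10² = 100 ≡ 0, 10^4 ≡ 0² = 0, 10^8 ≡ 0² = 0. Since 11 = 8 + 2 + 1, 10^11 ≡ 0·0·10: 0·0 = 0, then 0·10 = 0. So 10^11 ≡ 0 (mod 20).
So σ(0) = σ(10) = 0 while 0 ≠ 10, so σ is not injective, hence not bijective.
Since σ is not bijective, we determine |image(σ)|. Computing x^11 mod 20 for each x (by repeated squaring, reducing mod 20 at every step), the values σ(0), σ(1), …, σ(19) are: 0, 1, 8, 7, 4, 5, 16, 3, 12, 9, 0, 11, 8, 17, 4, 15, 16, 13, 12, 19.
The distinct values are {0, 1, 3, 4, 5, 7, 8, 9, 11, 12, 13, 15, 16, 17, 19}; there are 15 of them.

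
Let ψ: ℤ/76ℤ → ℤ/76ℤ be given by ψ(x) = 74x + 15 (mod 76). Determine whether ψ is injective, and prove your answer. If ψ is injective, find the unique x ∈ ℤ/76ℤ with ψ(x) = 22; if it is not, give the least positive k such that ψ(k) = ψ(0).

We have gcd(74, 76) = 2 > 1. Taking u = 0 and v = 38: ψ(0) = 15 and ψ(38) = 74·38 + 15 = 2827 ≡ 15 (mod 76).
So ψ(0) = ψ(38) while 0 ≠ 38, so ψ is not injective.
Since ψ is not injective, we find the least positive k with ψ(k) = ψ(0): this means 74k ≡ 0 (mod 76), i.e. 76 ∣ 74k. Since gcd(74, 76) = 2, dividing through by 2 this holds exactly when 38 ∣ 37k, and as gcd(37, 38) = 1, exactly when 38 ∣ k.
The smallest positive such k is 38.

38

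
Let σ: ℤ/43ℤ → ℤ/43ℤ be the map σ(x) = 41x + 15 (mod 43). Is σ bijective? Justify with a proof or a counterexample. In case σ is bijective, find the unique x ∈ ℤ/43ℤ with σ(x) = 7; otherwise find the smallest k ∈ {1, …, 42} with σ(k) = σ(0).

4

Suppose σ(s) = σ(t) in ℤ/43ℤ. Then 41s + 15 ≡ 41t + 15 (mod 43), therefore 41(s − t) ≡ 0 (mod 43).
Since gcd(41, 43) = 1, 41 is invertible modulo 43, thus s − t ≡ 0 (mod 43), i.e. s = t.
We now compute 41⁻¹ mod 43 explicitly. Euclid's algorithm: 43 = 1·41 + 2, 41 = 20·2 + 1; back-substituting gives 1 = 21·41 − 20·43, so 41⁻¹ ≡ 21 (mod 43).
For any y ∈ ℤ/43ℤ, x = 21(y − 15) mod 43 satisfies σ(x) = 41·21(y − 15) + 15 ≡ y (since 41·21 ≡ 1 mod 43). So every y has a preimage.
So σ is bijective.
Since σ is bijective, we compute σ⁻¹(7): solve 41x + 15 ≡ 7 (mod 43), i.e. 41x ≡ 35 (mod 43).
Multiplying by 41⁻¹ = 21 gives x ≡ 21·35 = 735 = 17·43 + 4 ≡ 4 (mod 43).
Check: σ(4) = 41·4 + 15 = 179 = 4·43 + 7 ≡ 7 (mod 43).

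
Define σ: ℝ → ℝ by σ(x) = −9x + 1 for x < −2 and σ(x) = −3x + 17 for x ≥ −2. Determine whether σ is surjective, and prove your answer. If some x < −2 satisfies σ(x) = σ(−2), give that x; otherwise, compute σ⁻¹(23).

-22/9

Both pieces are strictly decreasing (slopes −9 and −3), so each is injective on its own interval.
The left piece maps (−∞, −2) onto (19, ∞); the right piece maps [−2, ∞) onto (−∞, 23].
The union (19, ∞) ∪ (−∞, 23] covers ℝ, so σ is surjective.
For the follow-up: the images overlap, so an x < −2 with σ(x) = σ(−2) exists. σ(−2) = 23; solving −9x + 1 = 23 for x < −2 gives x = (23 − 1)/(−9) = −22/9.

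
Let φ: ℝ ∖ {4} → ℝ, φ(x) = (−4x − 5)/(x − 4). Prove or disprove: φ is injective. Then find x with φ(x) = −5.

Suppose φ(x_1) = φ(x_2). Cross-multiplying: (−4x_1 − 5)(x_2 − 4) = (−4x_2 − 5)(x_1 − 4).
Expanding both sides and cancelling the symmetric terms leaves 21·(x_1 − x_2) = 0. Since 21 ≠ 0, x_1 = x_2. So φ is injective.
Solving φ(x) = −5: cross-multiplying gives −4x − 5 = −5(x − 4), which rearranges to 1x = 25, so x = 25.

25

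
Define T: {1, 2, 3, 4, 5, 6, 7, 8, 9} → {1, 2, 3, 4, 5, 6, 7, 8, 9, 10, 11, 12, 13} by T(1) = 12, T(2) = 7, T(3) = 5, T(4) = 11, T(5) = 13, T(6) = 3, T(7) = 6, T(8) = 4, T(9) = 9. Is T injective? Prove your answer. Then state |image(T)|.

9

The values T(1), …, T(9) are 12, 7, 5, 11, 13, 3, 6, 4, 9 — all distinct.
So T(s) = T(t) only when s = t, and T is injective.
The image of T is {3, 4, 5, 6, 7, 9, 11, 12, 13}, which has 9 elements.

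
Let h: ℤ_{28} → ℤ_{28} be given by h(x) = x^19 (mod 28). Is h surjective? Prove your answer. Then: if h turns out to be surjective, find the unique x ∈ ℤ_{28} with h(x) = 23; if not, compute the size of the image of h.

21

h(0) = 0^19 = 0.
h(14): Repeated squaring mod 28: 14^1 ≡ 14, 14^2 ≡ 14² = 196 ≡ 0, 14^4 ≡ 0² = 0, 14^8 ≡ 0² = 0, 14^16 ≡ 0² = 0. Since 19 = 16 + 2 + 1, 14^19 ≡ 0·0·14: 0·0 = 0, then 0·14 = 0. So 14^19 ≡ 0 (mod 28).
So h(0) = h(14) = 0 while 0 ≠ 14, thus h is not injective.
A non-injective map from the 28-element set ℤ_{28} to itself takes at most 27 distinct values, so it cannot be surjective. So h is not surjective.
Since h is not surjective, we determine |image(h)|. Computing x^19 mod 28 for each x (by repeated squaring, reducing mod 28 at every step), the values h(0), h(1), …, h(27) are: 0, 1, 16, 3, 4, 5, 20, 7, 8, 9, 24, 11, 12, 13, 0, 15, 16, 17, 4, 19, 20, 21, 8, 23, 24, 25, 12, 27.
The distinct values are {0, 1, 3, 4, 5, 7, 8, 9, 11, 12, 13, 15, 16, 17, 19, 20, 21, 23, 24, 25, 27}; there are 21 of them.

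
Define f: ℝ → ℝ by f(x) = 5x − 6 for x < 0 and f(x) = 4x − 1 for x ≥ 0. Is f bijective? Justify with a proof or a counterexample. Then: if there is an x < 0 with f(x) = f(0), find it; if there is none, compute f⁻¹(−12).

Both pieces are strictly increasing (slopes 5 and 4), so each is injective on its own interval.
The left piece maps (−∞, 0) onto (−∞, −6); the right piece maps [0, ∞) onto [−1, ∞).
The images leave a gap (−6 has no preimage), so f is not surjective, hence not bijective.
Because the two images are disjoint, no x < 0 has f(x) = f(0), so we compute f⁻¹(−12): −12 lies in (−∞, −6), so solve 5x − 6 = −12: x = (−12 + 6)/5 = −6/5.

-6/5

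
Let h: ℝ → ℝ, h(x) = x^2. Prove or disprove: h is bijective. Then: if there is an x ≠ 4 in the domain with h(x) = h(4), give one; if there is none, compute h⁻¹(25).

h(4) = 16 = (−4)^2 = h(−4) (since 2 is even), with 4 ≠ −4. So h is not injective, hence not bijective.
For the follow-up, such an x exists: taking x = −4 ∈ ℝ gives h(−4) = 16 = h(4) with −4 ≠ 4.

-4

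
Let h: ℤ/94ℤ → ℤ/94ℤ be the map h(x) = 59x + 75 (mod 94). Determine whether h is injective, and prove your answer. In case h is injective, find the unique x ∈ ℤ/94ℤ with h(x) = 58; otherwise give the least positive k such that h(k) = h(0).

73

Suppose h(u) = h(v) in ℤ/94ℤ. Then 59u + 75 ≡ 59v + 75 (mod 94), therefore 59(u − v) ≡ 0 (mod 94).
Since gcd(59, 94) = 1, 59 is invertible modulo 94, so u − v ≡ 0 (mod 94), i.e. u = v.
So h is injective.
We now compute 59⁻¹ mod 94 explicitly. Euclid's algorithm: 94 = 1·59 + 35, 59 = 1·35 + 24, 35 = 1·24 + 11, 24 = 2·11 + 2, 11 = 5·2 + 1; back-substituting gives 1 = 51·59 − 32·94, so 59⁻¹ ≡ 51 (mod 94).
Since h is injective, we find h⁻¹(58): we need 59x ≡ 58 − 75 ≡ 77 (mod 94). Using 59⁻¹ = 51: x ≡ 51·77 = 3927 = 41·94 + 73, so x = 73.
Check: h(73) = 59·73 + 75 = 4382 = 46·94 + 58 ≡ 58 (mod 94).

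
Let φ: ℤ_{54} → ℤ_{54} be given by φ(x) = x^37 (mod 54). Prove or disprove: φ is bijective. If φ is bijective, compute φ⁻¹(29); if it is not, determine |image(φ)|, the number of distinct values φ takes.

φ(0) = 0^37 = 0.
φ(6): Repeated squaring mod 54: 6^1 ≡ 6, 6^2 ≡ 6² = 36, 6^4 ≡ 36² = 1296 ≡ 0, 6^8 ≡ 0² = 0, 6^16 ≡ 0² = 0, 6^32 ≡ 0² = 0. Since 37 = 32 + 4 + 1, 6^37 ≡ 0·0·6: 0·0 = 0, then 0·6 = 0. So 6^37 ≡ 0 (mod 54).
So φ(0) = φ(6) = 0 while 0 ≠ 6, hence φ is not injective, hence not bijective.
Since φ is not bijective, we determine |image(φ)|. Computing x^37 mod 54 for each x (by repeated squaring, reducing mod 54 at every step), the values φ(0), φ(1), …, φ(53) are: 0, 1, 2, 27, 4, 5, 0, 7, 8, 27, 10, 11, 0, 13, 14, 27, 16, 17, 0, 19, 20, 27, 22, 23, 0, 25, 26, 27, 28, 29, 0, 31, 32, 27, 34, 35, 0, 37, 38, 27, 40, 41, 0, 43, 44, 27, 46, 47, 0, 49, 50, 27, 52, 53.
The distinct values are {0, 1, 2, 4, 5, 7, 8, 10, 11, 13, 14, 16, 17, 19, 20, 22, 23, 25, 26, 27, 28, 29, 31, 32, 34, 35, 37, 38, 40, 41, 43, 44, 46, 47, 49, 50, 52, 53}; there are 38 of them.

38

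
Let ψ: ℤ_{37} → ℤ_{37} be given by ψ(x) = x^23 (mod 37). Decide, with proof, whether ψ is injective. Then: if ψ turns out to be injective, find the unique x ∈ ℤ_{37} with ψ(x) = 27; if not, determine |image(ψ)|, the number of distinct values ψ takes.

Since 37 is prime, the nonzero elements of ℤ_{37} form a cyclic group of order 36.
As gcd(23, 36) = 1, raising to the 23rd power is a bijection on this group: if x_1^23 ≡ x_2^23 then (x_1x_2^{−1})^23 = 1, and the only element of order dividing gcd(23, 36) = 1 is 1, so x_1 = x_2.
With ψ(0) = 0 this makes ψ injective on all of ℤ_{37}, hence bijective (finite equal-size domain and codomain). In particular ψ is injective.
Since ψ is injective, we find the preimage of 27. The inverse of x ↦ x^23 on (ℤ_{37})^× is x ↦ x^11, because 23·11 = 253 = 7·36 + 1 ≡ 1 (mod 36) and x^{36} = 1 for x ≠ 0 (Fermat). So ψ⁻¹(27) = 27^11 mod 37.
Repeated squaring mod 37: 27^1 ≡ 27, 27^2 ≡ 27² = 729 ≡ 26, 27^4 ≡ 26² = 676 ≡ 10, 27^8 ≡ 10² = 100 ≡ 26. Since 11 = 8 + 2 + 1, 27^11 ≡ 26·26·27: 26·26 = 676 ≡ 10, then 10·27 = 270 ≡ 11. So 27^11 ≡ 11 (mod 37).
Hence ψ⁻¹(27) = 11.

11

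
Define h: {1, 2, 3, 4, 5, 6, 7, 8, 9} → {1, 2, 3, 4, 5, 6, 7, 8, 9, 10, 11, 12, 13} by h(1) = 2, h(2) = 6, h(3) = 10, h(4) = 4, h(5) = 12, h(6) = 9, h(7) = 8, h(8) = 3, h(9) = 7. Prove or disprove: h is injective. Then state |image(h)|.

The values h(1), …, h(9) are 2, 6, 10, 4, 12, 9, 8, 3, 7 — all distinct.
So h(s) = h(t) only when s = t, and h is injective.
The image of h is {2, 3, 4, 6, 7, 8, 9, 10, 12}, which has 9 elements.

9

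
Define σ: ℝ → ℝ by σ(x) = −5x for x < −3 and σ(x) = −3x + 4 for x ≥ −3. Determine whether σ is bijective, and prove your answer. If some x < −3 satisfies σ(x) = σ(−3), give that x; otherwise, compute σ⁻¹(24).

-24/5

Both pieces are strictly decreasing (slopes −5 and −3), so each is injective on its own interval.
The left piece maps (−∞, −3) onto (15, ∞); the right piece maps [−3, ∞) onto (−∞, 13].
The images leave a gap (15 has no preimage), so σ is not surjective, hence not bijective.
Because the two images are disjoint, no x < −3 has σ(x) = σ(−3), so we compute σ⁻¹(24): 24 lies in (15, ∞), so solve −5x = 24: x = (24 − 0)/(−5) = −24/5.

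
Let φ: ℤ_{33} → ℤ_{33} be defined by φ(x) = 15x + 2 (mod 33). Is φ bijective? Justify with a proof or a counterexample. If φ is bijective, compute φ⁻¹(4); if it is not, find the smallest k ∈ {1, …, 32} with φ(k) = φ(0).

11

We have gcd(15, 33) = 3 > 1. Taking u = 0 and v = 11: φ(0) = 2 and φ(11) = 15·11 + 2 = 167 ≡ 2 (mod 33).
So φ(0) = φ(11) while 0 ≠ 11, therefore φ is not injective, hence not bijective.
Since φ is not bijective, we find the least positive k with φ(k) = φ(0): this means 15k ≡ 0 (mod 33), i.e. 33 ∣ 15k. Since gcd(15, 33) = 3, dividing through by 3 this holds exactly when 11 ∣ 5k, and as gcd(5, 11) = 1, exactly when 11 ∣ k.
The smallest positive such k is 11.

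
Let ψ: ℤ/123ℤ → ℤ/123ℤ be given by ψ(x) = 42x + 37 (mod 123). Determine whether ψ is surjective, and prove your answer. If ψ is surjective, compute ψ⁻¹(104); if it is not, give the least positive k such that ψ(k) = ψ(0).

Since gcd(42, 123) = 3, we have 42x ≡ 0 (mod 3) for all x, so ψ(x) ≡ 1 (mod 3).
But 0 ≢ 1 (mod 3), so 0 ∈ ℤ/123ℤ has no preimage. Therefore ψ is not surjective.
Since ψ is not surjective, we find the least positive k with ψ(k) = ψ(0): this means 42k ≡ 0 (mod 123), i.e. 123 ∣ 42k. Since gcd(42, 123) = 3, dividing through by 3 this holds exactly when 41 ∣ 14k, and as gcd(14, 41) = 1, exactly when 41 ∣ k.
The smallest positive such k is 41.

41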